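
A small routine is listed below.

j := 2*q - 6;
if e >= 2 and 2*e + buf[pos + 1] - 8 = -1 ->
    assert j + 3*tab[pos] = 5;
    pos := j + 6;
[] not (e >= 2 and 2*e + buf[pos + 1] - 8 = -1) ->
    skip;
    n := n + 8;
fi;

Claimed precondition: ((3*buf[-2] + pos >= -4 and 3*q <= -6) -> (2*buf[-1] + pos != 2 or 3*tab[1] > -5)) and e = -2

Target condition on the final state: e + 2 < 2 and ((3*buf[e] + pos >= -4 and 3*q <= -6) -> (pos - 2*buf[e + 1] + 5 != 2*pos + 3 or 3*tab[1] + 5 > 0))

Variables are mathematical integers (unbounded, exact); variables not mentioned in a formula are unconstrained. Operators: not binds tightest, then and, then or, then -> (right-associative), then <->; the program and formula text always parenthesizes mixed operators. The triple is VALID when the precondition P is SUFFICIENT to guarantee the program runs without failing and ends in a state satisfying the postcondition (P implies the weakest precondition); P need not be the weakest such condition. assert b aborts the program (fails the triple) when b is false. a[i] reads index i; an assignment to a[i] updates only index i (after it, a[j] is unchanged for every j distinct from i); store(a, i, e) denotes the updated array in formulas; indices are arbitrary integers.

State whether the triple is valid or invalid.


Working backward. After the program, the postcondition e + 2 < 2 and ((3*buf[e] + pos >= -4 and 3*q <= -6) -> (pos - 2*buf[e + 1] + 5 != 2*pos + 3 or 3*tab[1] + 5 > 0)) must hold; in canonical form it is e < 0 and ((3*buf[e] + pos >= -4 and 3*q <= -6) -> (2*buf[e + 1] + pos != 2 or 3*tab[1] > -5)).
Then branch requires 3*tab[pos] + j = 5 and e < 0 and ((3*buf[e] + j >= -10 and 3*q <= -6) -> (2*buf[e + 1] + j != -4 or 3*tab[1] > -5)); else branch requires e < 0 and ((3*buf[e] + pos >= -4 and 3*q <= -6) -> (2*buf[e + 1] + pos != 2 or 3*tab[1] > -5)).
Before the if: ((e >= 2 and buf[pos + 1] + 2*e = 7) -> (3*tab[pos] + j = 5 and e < 0 and ((3*buf[e] + j >= -10 and 3*q <= -6) -> (2*buf[e + 1] + j != -4 or 3*tab[1] > -5)))) and ((not (e >= 2 and buf[pos + 1] + 2*e = 7)) -> (e < 0 and ((3*buf[e] + pos >= -4 and 3*q <= -6) -> (2*buf[e + 1] + pos != 2 or 3*tab[1] > -5))))
Before j := 2*q - 6: ((e >= 2 and buf[pos + 1] + 2*e = 7) -> (3*tab[pos] + 2*q = 11 and e < 0 and ((3*buf[e] + 2*q >= -4 and 3*q <= -6) -> (2*buf[e + 1] + 2*q != 2 or 3*tab[1] > -5)))) and ((not (e >= 2 and buf[pos + 1] + 2*e = 7)) -> (e < 0 and ((3*buf[e] + pos >= -4 and 3*q <= -6) -> (2*buf[e + 1] + pos != 2 or 3*tab[1] > -5))))
The weakest precondition is ((e >= 2 and buf[pos + 1] + 2*e = 7) -> (3*tab[pos] + 2*q = 11 and e < 0 and ((3*buf[e] + 2*q >= -4 and 3*q <= -6) -> (2*buf[e + 1] + 2*q != 2 or 3*tab[1] > -5)))) and ((not (e >= 2 and buf[pos + 1] + 2*e = 7)) -> (e < 0 and ((3*buf[e] + pos >= -4 and 3*q <= -6) -> (2*buf[e + 1] + pos != 2 or 3*tab[1] > -5)))).
Check whether ((3*buf[-2] + pos >= -4 and 3*q <= -6) -> (2*buf[-1] + pos != 2 or 3*tab[1] > -5)) and e = -2 implies it.
Every state satisfying the precondition satisfies the weakest precondition: the implication holds.
Answer: valid


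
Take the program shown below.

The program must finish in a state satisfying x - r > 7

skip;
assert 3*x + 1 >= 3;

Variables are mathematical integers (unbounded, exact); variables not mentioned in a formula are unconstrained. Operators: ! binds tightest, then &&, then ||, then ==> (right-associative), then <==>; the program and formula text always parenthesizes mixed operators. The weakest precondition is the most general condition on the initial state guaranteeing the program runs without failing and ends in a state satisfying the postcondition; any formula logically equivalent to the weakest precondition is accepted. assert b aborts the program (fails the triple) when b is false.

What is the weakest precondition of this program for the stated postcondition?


Working backward. After the program, the postcondition x - r > 7 must hold; in canonical form it is x > r + 7.
Before assert 3*x + 1 >= 3: 3*x >= 2 && x > r + 7
Before skip: 3*x >= 2 && x > r + 7
Answer: WP = 3*x >= 2 && x > r + 7


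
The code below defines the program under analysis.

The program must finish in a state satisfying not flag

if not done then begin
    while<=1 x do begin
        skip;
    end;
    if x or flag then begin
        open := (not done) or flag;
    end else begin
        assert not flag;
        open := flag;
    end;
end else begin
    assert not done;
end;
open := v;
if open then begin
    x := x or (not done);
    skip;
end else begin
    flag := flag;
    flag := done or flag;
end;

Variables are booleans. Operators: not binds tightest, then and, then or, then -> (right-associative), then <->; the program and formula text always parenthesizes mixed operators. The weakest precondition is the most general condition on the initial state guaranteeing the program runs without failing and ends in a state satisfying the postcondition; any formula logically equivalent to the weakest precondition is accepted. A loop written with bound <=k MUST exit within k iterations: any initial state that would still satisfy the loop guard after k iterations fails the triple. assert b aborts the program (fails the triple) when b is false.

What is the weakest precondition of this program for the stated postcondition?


Working backward. After the program, not flag must hold.
Then branch requires not flag; else branch requires not (done or flag).
Before the if: (open -> (not flag)) and ((not open) -> (not (done or flag)))
Before open := v: (v -> (not flag)) and ((not v) -> (not (done or flag)))
Then branch requires (x -> ((not x) and ((x or flag) -> ((v -> (not flag)) and ((not v) -> (not (done or flag))))) and ((not (x or flag)) -> ((not flag) and (v -> (not flag)) and ((not v) -> (not (done or flag))))))) and ((not x) -> (((x or flag) -> ((v -> (not flag)) and ((not v) -> (not (done or flag))))) and ((not (x or flag)) -> ((not flag) and (v -> (not flag)) and ((not v) -> (not (done or flag))))))); else branch requires (not done) and (v -> (not flag)) and ((not v) -> (not (done or flag))).
Before the if: ((not done) -> ((x -> ((not x) and ((x or flag) -> ((v -> (not flag)) and ((not v) -> (not (done or flag))))) and ((not (x or flag)) -> ((not flag) and (v -> (not flag)) and ((not v) -> (not (done or flag))))))) and ((not x) -> (((x or flag) -> ((v -> (not flag)) and ((not v) -> (not (done or flag))))) and ((not (x or flag)) -> ((not flag) and (v -> (not flag)) and ((not v) -> (not (done or flag))))))))) and (done -> ((not done) and (v -> (not flag)) and ((not v) -> (not (done or flag)))))
Answer: WP = ((not done) -> ((x -> ((not x) and ((x or flag) -> ((v -> (not flag)) and ((not v) -> (not (done or flag))))) and ((not (x or flag)) -> ((not flag) and (v -> (not flag)) and ((not v) -> (not (done or flag))))))) and ((not x) -> (((x or flag) -> ((v -> (not flag)) and ((not v) -> (not (done or flag))))) and ((not (x or flag)) -> ((not flag) and (v -> (not flag)) and ((not v) -> (not (done or flag))))))))) and (done -> ((not done) and (v -> (not flag)) and ((not v) -> (not (done or flag)))))


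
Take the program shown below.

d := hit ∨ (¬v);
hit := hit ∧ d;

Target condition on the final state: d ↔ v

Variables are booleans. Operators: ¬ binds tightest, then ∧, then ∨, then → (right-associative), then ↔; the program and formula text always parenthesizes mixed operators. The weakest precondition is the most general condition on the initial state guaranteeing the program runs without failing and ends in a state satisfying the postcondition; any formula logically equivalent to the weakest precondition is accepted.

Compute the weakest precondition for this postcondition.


Working backward. After the program, d ↔ v must hold.
Before hit := hit ∧ d: d ↔ v
Before d := hit ∨ (¬v): (hit ∨ (¬v)) ↔ v
Answer: WP = (hit ∨ (¬v)) ↔ v


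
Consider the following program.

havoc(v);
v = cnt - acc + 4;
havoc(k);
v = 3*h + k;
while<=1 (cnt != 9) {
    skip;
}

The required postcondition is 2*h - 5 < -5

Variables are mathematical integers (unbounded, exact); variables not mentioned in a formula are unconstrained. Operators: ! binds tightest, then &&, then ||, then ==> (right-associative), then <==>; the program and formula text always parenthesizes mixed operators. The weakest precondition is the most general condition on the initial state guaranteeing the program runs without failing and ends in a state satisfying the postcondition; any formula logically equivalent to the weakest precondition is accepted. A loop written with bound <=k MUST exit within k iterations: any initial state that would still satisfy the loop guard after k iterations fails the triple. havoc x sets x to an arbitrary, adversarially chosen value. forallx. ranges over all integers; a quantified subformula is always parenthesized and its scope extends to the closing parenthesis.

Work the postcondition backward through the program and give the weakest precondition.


Working backward. After the program, the postcondition 2*h - 5 < -5 must hold; in canonical form it is 2*h < 0.
Before the loop (bound <=1), unroll the exhaustion recursion (WP_0 = exit-now case; WP_j = one more guarded iteration, up to j = 1):
  WP_0: (!(cnt != 9)) && 2*h < 0
  WP_1: (cnt != 9 ==> ((!(cnt != 9)) && 2*h < 0)) && ((!(cnt != 9)) ==> 2*h < 0)
So before the loop: (cnt != 9 ==> ((!(cnt != 9)) && 2*h < 0)) && ((!(cnt != 9)) ==> 2*h < 0)
Before v := 3*h + k: (cnt != 9 ==> ((!(cnt != 9)) && 2*h < 0)) && ((!(cnt != 9)) ==> 2*h < 0)
Before havoc k: (cnt != 9 ==> ((!(cnt != 9)) && 2*h < 0)) && ((!(cnt != 9)) ==> 2*h < 0)
Before v := cnt - acc + 4: (cnt != 9 ==> ((!(cnt != 9)) && 2*h < 0)) && ((!(cnt != 9)) ==> 2*h < 0)
Before havoc v: (cnt != 9 ==> ((!(cnt != 9)) && 2*h < 0)) && ((!(cnt != 9)) ==> 2*h < 0)
Answer: WP = (cnt != 9 ==> ((!(cnt != 9)) && 2*h < 0)) && ((!(cnt != 9)) ==> 2*h < 0)


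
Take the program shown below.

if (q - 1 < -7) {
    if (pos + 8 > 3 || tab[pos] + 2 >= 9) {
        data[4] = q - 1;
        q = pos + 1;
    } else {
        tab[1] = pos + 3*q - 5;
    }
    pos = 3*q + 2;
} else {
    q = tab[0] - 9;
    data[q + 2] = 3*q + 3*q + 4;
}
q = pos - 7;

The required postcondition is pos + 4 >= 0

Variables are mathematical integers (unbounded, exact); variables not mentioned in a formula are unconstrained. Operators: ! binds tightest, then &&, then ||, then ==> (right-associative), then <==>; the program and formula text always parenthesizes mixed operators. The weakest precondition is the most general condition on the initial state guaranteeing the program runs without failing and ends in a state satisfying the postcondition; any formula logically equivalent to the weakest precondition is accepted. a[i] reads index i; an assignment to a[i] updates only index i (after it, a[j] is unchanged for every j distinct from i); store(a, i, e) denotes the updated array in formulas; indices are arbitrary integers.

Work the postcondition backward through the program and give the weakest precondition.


Working backward. After the program, the postcondition pos + 4 >= 0 must hold; in canonical form it is pos >= -4.
Before q := pos - 7: pos >= -4
Then branch requires ((pos > -5 || tab[pos] >= 7) ==> 3*pos >= -9) && ((!(pos > -5 || tab[pos] >= 7)) ==> 3*q >= -6); else branch requires pos >= -4.
Before the if: (q < -6 ==> (((pos > -5 || tab[pos] >= 7) ==> 3*pos >= -9) && ((!(pos > -5 || tab[pos] >= 7)) ==> 3*q >= -6))) && ((!(q < -6)) ==> pos >= -4)
Answer: WP = (q < -6 ==> (((pos > -5 || tab[pos] >= 7) ==> 3*pos >= -9) && ((!(pos > -5 || tab[pos] >= 7)) ==> 3*q >= -6))) && ((!(q < -6)) ==> pos >= -4)


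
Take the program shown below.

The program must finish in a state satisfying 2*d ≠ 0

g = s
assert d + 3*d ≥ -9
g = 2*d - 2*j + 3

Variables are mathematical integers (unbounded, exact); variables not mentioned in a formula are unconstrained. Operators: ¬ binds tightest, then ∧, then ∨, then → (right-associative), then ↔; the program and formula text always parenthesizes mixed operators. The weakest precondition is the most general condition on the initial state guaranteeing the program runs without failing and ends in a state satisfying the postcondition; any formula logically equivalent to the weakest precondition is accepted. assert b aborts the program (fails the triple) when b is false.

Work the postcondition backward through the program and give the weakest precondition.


Working backward. After the program, 2*d ≠ 0 must hold.
Before g := 2*d - 2*j + 3: 2*d ≠ 0
Before assert d + 3*d ≥ -9: 4*d ≥ -9 ∧ 2*d ≠ 0
Before g := s: 4*d ≥ -9 ∧ 2*d ≠ 0
Answer: WP = 4*d ≥ -9 ∧ 2*d ≠ 0


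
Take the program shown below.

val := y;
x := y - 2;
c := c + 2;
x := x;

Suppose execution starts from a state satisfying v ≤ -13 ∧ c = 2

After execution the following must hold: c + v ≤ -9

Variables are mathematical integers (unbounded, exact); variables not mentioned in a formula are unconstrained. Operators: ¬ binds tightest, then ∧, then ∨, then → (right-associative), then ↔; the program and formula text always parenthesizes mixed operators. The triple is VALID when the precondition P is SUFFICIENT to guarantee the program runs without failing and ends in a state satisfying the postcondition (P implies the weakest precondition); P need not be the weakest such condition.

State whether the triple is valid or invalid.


Working backward. After the program, c + v ≤ -9 must hold.
Before x := x: c + v ≤ -9
Before c := c + 2: c + v ≤ -11
Before x := y - 2: c + v ≤ -11
Before val := y: c + v ≤ -11
The weakest precondition is c + v ≤ -11.
Check whether v ≤ -13 ∧ c = 2 implies it.
Every state satisfying the precondition satisfies the weakest precondition: the implication holds.
Answer: valid


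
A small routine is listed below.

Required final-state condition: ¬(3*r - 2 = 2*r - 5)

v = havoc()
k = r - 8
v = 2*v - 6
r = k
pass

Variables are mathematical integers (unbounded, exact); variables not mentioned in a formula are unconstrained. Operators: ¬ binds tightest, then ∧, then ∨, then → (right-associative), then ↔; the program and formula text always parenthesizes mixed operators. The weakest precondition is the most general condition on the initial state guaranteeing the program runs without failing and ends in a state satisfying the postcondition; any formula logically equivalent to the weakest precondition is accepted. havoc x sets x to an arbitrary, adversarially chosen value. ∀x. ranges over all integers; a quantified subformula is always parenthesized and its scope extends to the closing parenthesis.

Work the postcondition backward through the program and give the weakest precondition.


Working backward. After the program, the postcondition ¬(3*r - 2 = 2*r - 5) must hold; in canonical form it is ¬(r = -3).
Before skip: ¬(r = -3)
Before r := k: ¬(k = -3)
Before v := 2*v - 6: ¬(k = -3)
Before k := r - 8: ¬(r = 5)
Before havoc v: ¬(r = 5)
Answer: WP = ¬(r = 5)


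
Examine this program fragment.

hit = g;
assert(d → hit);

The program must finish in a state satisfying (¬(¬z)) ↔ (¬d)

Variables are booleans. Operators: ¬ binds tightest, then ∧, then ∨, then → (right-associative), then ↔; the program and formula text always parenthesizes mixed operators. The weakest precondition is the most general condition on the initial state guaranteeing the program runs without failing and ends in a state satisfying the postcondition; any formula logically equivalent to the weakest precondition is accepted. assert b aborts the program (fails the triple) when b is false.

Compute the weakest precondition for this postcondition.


Working backward. After the program, the postcondition (¬(¬z)) ↔ (¬d) must hold; in canonical form it is z ↔ (¬d).
Before assert d → hit: (d → hit) ∧ (z ↔ (¬d))
Before hit := g: (d → g) ∧ (z ↔ (¬d))
Answer: WP = (d → g) ∧ (z ↔ (¬d))


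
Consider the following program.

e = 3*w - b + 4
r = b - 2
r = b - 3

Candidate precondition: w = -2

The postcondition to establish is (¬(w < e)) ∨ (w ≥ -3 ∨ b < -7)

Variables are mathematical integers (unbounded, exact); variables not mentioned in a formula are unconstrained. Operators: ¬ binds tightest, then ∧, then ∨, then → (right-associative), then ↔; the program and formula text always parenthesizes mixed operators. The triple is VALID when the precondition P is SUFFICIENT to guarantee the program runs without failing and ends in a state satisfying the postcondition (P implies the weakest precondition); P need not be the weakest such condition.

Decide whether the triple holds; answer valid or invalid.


Working backward. After the program, the postcondition (¬(w < e)) ∨ (w ≥ -3 ∨ b < -7) must hold; in canonical form it is (¬(w < e)) ∨ w ≥ -3 ∨ b < -7.
Before r := b - 3: (¬(w < e)) ∨ w ≥ -3 ∨ b < -7
Before r := b - 2: (¬(w < e)) ∨ w ≥ -3 ∨ b < -7
Before e := 3*w - b + 4: (¬(b < 2*w + 4)) ∨ w ≥ -3 ∨ b < -7
The weakest precondition is (¬(b < 2*w + 4)) ∨ w ≥ -3 ∨ b < -7.
Check whether w = -2 implies it.
Every state satisfying the precondition satisfies the weakest precondition: the implication holds.
Answer: valid


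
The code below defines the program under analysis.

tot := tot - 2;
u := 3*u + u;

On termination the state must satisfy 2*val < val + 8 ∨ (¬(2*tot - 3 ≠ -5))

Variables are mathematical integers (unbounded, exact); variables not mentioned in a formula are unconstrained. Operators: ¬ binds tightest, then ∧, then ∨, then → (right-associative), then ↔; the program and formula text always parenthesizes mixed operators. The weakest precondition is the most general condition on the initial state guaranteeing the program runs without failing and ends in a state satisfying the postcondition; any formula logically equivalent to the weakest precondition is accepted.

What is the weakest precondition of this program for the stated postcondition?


Working backward. After the program, the postcondition 2*val < val + 8 ∨ (¬(2*tot - 3 ≠ -5)) must hold; in canonical form it is val < 8 ∨ (¬(2*tot ≠ -2)).
Before u := 3*u + u: val < 8 ∨ (¬(2*tot ≠ -2))
Before tot := tot - 2: val < 8 ∨ (¬(2*tot ≠ 2))
Answer: WP = val < 8 ∨ (¬(2*tot ≠ 2))


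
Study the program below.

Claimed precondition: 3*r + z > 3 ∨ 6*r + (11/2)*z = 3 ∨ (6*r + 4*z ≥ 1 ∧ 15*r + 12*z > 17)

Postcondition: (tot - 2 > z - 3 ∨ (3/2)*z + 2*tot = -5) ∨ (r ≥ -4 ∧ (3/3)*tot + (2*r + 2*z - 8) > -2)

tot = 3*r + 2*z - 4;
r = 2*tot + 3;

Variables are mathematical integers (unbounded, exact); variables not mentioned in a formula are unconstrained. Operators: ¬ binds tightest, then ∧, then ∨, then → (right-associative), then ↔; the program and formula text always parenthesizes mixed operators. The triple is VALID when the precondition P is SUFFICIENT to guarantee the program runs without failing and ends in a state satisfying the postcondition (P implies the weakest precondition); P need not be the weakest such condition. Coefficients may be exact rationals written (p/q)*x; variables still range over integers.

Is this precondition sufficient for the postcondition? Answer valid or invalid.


Working backward. After the program, the postcondition (tot - 2 > z - 3 ∨ (3/2)*z + 2*tot = -5) ∨ (r ≥ -4 ∧ (3/3)*tot + (2*r + 2*z - 8) > -2) must hold; in canonical form it is tot > z - 1 ∨ 2*tot + (3/2)*z = -5 ∨ (r ≥ -4 ∧ 2*r + tot + 2*z > 6).
Before r := 2*tot + 3: tot > z - 1 ∨ 2*tot + (3/2)*z = -5 ∨ (2*tot ≥ -7 ∧ 5*tot + 2*z > 0)
Before tot := 3*r + 2*z - 4: 3*r + z > 3 ∨ 6*r + (11/2)*z = 3 ∨ (6*r + 4*z ≥ 1 ∧ 15*r + 12*z > 20)
The weakest precondition is 3*r + z > 3 ∨ 6*r + (11/2)*z = 3 ∨ (6*r + 4*z ≥ 1 ∧ 15*r + 12*z > 20).
Check whether 3*r + z > 3 ∨ 6*r + (11/2)*z = 3 ∨ (6*r + 4*z ≥ 1 ∧ 15*r + 12*z > 17) implies it.
Countermodel: at the initial state r = -2, z = 4, the precondition holds but the weakest precondition fails.
Answer: invalid


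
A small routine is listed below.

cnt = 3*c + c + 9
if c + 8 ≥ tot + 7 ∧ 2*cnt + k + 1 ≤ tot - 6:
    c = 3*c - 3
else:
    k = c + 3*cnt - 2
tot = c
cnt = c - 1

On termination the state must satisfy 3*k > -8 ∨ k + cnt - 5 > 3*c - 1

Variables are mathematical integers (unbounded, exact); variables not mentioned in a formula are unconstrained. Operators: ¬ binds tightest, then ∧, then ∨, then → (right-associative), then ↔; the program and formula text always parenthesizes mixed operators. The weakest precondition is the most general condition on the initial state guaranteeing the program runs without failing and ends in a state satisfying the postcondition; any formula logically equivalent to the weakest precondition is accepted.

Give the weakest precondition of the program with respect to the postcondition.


Working backward. After the program, the postcondition 3*k > -8 ∨ k + cnt - 5 > 3*c - 1 must hold; in canonical form it is 3*k > -8 ∨ cnt + k > 3*c + 4.
Before cnt := c - 1: 3*k > -8 ∨ k > 2*c + 5
Before tot := c: 3*k > -8 ∨ k > 2*c + 5
Then branch requires 3*k > -8 ∨ k > 6*c - 1; else branch requires 3*c + 9*cnt > -2 ∨ 3*cnt > c + 7.
Before the if: ((c ≥ tot - 1 ∧ 2*cnt + k ≤ tot - 7) → (3*k > -8 ∨ k > 6*c - 1)) ∧ ((¬(c ≥ tot - 1 ∧ 2*cnt + k ≤ tot - 7)) → (3*c + 9*cnt > -2 ∨ 3*cnt > c + 7))
Before cnt := 3*c + c + 9: ((c ≥ tot - 1 ∧ 8*c + k ≤ tot - 25) → (3*k > -8 ∨ k > 6*c - 1)) ∧ ((¬(c ≥ tot - 1 ∧ 8*c + k ≤ tot - 25)) → (39*c > -83 ∨ 11*c > -20))
Answer: WP = ((c ≥ tot - 1 ∧ 8*c + k ≤ tot - 25) → (3*k > -8 ∨ k > 6*c - 1)) ∧ ((¬(c ≥ tot - 1 ∧ 8*c + k ≤ tot - 25)) → (39*c > -83 ∨ 11*c > -20))


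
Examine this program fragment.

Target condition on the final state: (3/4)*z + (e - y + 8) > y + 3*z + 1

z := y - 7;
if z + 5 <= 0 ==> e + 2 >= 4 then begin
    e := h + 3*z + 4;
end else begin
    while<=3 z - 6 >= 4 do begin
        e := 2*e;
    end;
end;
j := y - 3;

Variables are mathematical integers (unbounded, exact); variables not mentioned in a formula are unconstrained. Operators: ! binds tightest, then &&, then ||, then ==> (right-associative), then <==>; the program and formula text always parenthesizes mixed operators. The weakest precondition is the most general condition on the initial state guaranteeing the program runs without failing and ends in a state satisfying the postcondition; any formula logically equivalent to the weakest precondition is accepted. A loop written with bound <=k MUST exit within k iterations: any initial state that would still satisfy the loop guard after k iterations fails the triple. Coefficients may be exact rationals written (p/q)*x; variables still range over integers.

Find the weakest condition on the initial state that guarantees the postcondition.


Working backward. After the program, the postcondition (3/4)*z + (e - y + 8) > y + 3*z + 1 must hold; in canonical form it is e > 2*y + (9/4)*z - 7.
Before j := y - 3: e > 2*y + (9/4)*z - 7
Then branch requires h + (3/4)*z > 2*y - 11; else branch requires (z >= 10 ==> ((z >= 10 ==> ((z >= 10 ==> ((!(z >= 10)) && 8*e > 2*y + (9/4)*z - 7)) && ((!(z >= 10)) ==> 4*e > 2*y + (9/4)*z - 7))) && ((!(z >= 10)) ==> 2*e > 2*y + (9/4)*z - 7))) && ((!(z >= 10)) ==> e > 2*y + (9/4)*z - 7).
Before the if: ((z <= -5 ==> e >= 2) ==> h + (3/4)*z > 2*y - 11) && ((!(z <= -5 ==> e >= 2)) ==> ((z >= 10 ==> ((z >= 10 ==> ((z >= 10 ==> ((!(z >= 10)) && 8*e > 2*y + (9/4)*z - 7)) && ((!(z >= 10)) ==> 4*e > 2*y + (9/4)*z - 7))) && ((!(z >= 10)) ==> 2*e > 2*y + (9/4)*z - 7))) && ((!(z >= 10)) ==> e > 2*y + (9/4)*z - 7)))
Before z := y - 7: ((y <= 2 ==> e >= 2) ==> h > (5/4)*y - 23/4) && ((!(y <= 2 ==> e >= 2)) ==> ((y >= 17 ==> ((y >= 17 ==> ((y >= 17 ==> ((!(y >= 17)) && 8*e > (17/4)*y - 91/4)) && ((!(y >= 17)) ==> 4*e > (17/4)*y - 91/4))) && ((!(y >= 17)) ==> 2*e > (17/4)*y - 91/4))) && ((!(y >= 17)) ==> e > (17/4)*y - 91/4)))
Answer: WP = ((y <= 2 ==> e >= 2) ==> h > (5/4)*y - 23/4) && ((!(y <= 2 ==> e >= 2)) ==> ((y >= 17 ==> ((y >= 17 ==> ((y >= 17 ==> ((!(y >= 17)) && 8*e > (17/4)*y - 91/4)) && ((!(y >= 17)) ==> 4*e > (17/4)*y - 91/4))) && ((!(y >= 17)) ==> 2*e > (17/4)*y - 91/4))) && ((!(y >= 17)) ==> e > (17/4)*y - 91/4)))


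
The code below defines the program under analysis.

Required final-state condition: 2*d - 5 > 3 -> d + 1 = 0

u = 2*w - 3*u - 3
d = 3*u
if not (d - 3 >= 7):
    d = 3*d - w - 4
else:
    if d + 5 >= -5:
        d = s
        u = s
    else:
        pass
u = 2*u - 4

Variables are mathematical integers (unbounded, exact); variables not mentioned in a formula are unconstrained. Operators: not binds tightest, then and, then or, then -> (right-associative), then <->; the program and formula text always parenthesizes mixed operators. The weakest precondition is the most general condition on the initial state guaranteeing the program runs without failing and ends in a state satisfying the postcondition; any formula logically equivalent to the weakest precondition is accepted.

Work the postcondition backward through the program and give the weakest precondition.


Working backward. After the program, the postcondition 2*d - 5 > 3 -> d + 1 = 0 must hold; in canonical form it is 2*d > 8 -> d = -1.
Before u := 2*u - 4: 2*d > 8 -> d = -1
Then branch requires 6*d > 2*w + 16 -> 3*d = w + 3; else branch requires (d >= -10 -> (2*s > 8 -> s = -1)) and ((not (d >= -10)) -> (2*d > 8 -> d = -1)).
Before the if: ((not (d >= 10)) -> (6*d > 2*w + 16 -> 3*d = w + 3)) and (d >= 10 -> ((d >= -10 -> (2*s > 8 -> s = -1)) and ((not (d >= -10)) -> (2*d > 8 -> d = -1))))
Before d := 3*u: ((not (3*u >= 10)) -> (18*u > 2*w + 16 -> 9*u = w + 3)) and (3*u >= 10 -> ((3*u >= -10 -> (2*s > 8 -> s = -1)) and ((not (3*u >= -10)) -> (6*u > 8 -> 3*u = -1))))
Before u := 2*w - 3*u - 3: ((not (6*w >= 9*u + 19)) -> (34*w > 54*u + 70 -> 17*w = 27*u + 30)) and (6*w >= 9*u + 19 -> ((6*w >= 9*u - 1 -> (2*s > 8 -> s = -1)) and ((not (6*w >= 9*u - 1)) -> (12*w > 18*u + 26 -> 6*w = 9*u + 8))))
Answer: WP = ((not (6*w >= 9*u + 19)) -> (34*w > 54*u + 70 -> 17*w = 27*u + 30)) and (6*w >= 9*u + 19 -> ((6*w >= 9*u - 1 -> (2*s > 8 -> s = -1)) and ((not (6*w >= 9*u - 1)) -> (12*w > 18*u + 26 -> 6*w = 9*u + 8))))


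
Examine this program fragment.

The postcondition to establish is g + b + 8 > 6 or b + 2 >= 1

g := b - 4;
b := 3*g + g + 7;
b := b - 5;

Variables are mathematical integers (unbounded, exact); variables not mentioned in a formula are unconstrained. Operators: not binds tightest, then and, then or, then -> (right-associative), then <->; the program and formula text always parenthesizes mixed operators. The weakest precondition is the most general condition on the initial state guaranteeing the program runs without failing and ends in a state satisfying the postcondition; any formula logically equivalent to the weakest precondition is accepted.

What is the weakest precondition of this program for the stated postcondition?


Working backward. After the program, the postcondition g + b + 8 > 6 or b + 2 >= 1 must hold; in canonical form it is b + g > -2 or b >= -1.
Before b := b - 5: b + g > 3 or b >= 4
Before b := 3*g + g + 7: 5*g > -4 or 4*g >= -3
Before g := b - 4: 5*b > 16 or 4*b >= 13
Answer: WP = 5*b > 16 or 4*b >= 13


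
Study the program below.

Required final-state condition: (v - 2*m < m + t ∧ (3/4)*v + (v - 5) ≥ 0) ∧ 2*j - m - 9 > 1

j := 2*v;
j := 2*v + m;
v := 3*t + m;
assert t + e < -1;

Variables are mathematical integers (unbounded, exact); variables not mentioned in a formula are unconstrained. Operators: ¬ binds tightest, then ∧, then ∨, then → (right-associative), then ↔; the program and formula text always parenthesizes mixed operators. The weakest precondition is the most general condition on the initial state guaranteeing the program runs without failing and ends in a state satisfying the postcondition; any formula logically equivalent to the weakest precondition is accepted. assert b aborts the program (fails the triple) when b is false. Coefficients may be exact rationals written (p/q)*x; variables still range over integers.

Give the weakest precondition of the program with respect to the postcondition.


Working backward. After the program, the postcondition (v - 2*m < m + t ∧ (3/4)*v + (v - 5) ≥ 0) ∧ 2*j - m - 9 > 1 must hold; in canonical form it is v < 3*m + t ∧ (7/4)*v ≥ 5 ∧ 2*j > m + 10.
Before assert t + e < -1: e + t < -1 ∧ v < 3*m + t ∧ (7/4)*v ≥ 5 ∧ 2*j > m + 10
Before v := 3*t + m: e + t < -1 ∧ 2*t < 2*m ∧ (7/4)*m + (21/4)*t ≥ 5 ∧ 2*j > m + 10
Before j := 2*v + m: e + t < -1 ∧ 2*t < 2*m ∧ (7/4)*m + (21/4)*t ≥ 5 ∧ m + 4*v > 10
Before j := 2*v: e + t < -1 ∧ 2*t < 2*m ∧ (7/4)*m + (21/4)*t ≥ 5 ∧ m + 4*v > 10
Answer: WP = e + t < -1 ∧ 2*t < 2*m ∧ (7/4)*m + (21/4)*t ≥ 5 ∧ m + 4*v > 10


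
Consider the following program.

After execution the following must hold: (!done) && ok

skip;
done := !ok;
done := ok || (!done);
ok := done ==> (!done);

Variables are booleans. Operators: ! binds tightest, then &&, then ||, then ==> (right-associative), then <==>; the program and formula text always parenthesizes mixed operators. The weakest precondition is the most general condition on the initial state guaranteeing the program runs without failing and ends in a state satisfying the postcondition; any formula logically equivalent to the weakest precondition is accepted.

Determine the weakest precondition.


Working backward. After the program, (!done) && ok must hold.
Before ok := done ==> (!done): (!done) && (done ==> (!done))
Before done := ok || (!done): (!(ok || (!done))) && ((ok || (!done)) ==> (!(ok || (!done))))
Before done := !ok: (!ok) && (ok ==> (!ok))
Before skip: (!ok) && (ok ==> (!ok))
Answer: WP = (!ok) && (ok ==> (!ok))


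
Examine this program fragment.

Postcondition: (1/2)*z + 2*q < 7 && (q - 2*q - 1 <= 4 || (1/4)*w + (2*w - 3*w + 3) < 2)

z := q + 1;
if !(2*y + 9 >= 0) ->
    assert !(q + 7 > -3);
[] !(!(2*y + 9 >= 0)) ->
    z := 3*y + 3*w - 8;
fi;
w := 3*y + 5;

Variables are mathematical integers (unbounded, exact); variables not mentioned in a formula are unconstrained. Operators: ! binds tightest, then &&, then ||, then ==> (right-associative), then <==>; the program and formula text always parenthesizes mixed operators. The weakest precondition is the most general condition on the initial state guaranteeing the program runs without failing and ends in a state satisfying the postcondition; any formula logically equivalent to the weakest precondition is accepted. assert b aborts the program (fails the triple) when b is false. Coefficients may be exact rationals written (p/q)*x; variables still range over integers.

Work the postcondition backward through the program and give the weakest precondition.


Working backward. After the program, the postcondition (1/2)*z + 2*q < 7 && (q - 2*q - 1 <= 4 || (1/4)*w + (2*w - 3*w + 3) < 2) must hold; in canonical form it is 2*q + (1/2)*z < 7 && (q >= -5 || (3/4)*w > 1).
Before w := 3*y + 5: 2*q + (1/2)*z < 7 && (q >= -5 || (9/4)*y > -11/4)
Then branch requires (!(q > -10)) && 2*q + (1/2)*z < 7 && (q >= -5 || (9/4)*y > -11/4); else branch requires 2*q + (3/2)*w + (3/2)*y < 11 && (q >= -5 || (9/4)*y > -11/4).
Before the if: ((!(2*y >= -9)) ==> ((!(q > -10)) && 2*q + (1/2)*z < 7 && (q >= -5 || (9/4)*y > -11/4))) && (2*y >= -9 ==> (2*q + (3/2)*w + (3/2)*y < 11 && (q >= -5 || (9/4)*y > -11/4)))
Before z := q + 1: ((!(2*y >= -9)) ==> ((!(q > -10)) && (5/2)*q < 13/2 && (q >= -5 || (9/4)*y > -11/4))) && (2*y >= -9 ==> (2*q + (3/2)*w + (3/2)*y < 11 && (q >= -5 || (9/4)*y > -11/4)))
Answer: WP = ((!(2*y >= -9)) ==> ((!(q > -10)) && (5/2)*q < 13/2 && (q >= -5 || (9/4)*y > -11/4))) && (2*y >= -9 ==> (2*q + (3/2)*w + (3/2)*y < 11 && (q >= -5 || (9/4)*y > -11/4)))


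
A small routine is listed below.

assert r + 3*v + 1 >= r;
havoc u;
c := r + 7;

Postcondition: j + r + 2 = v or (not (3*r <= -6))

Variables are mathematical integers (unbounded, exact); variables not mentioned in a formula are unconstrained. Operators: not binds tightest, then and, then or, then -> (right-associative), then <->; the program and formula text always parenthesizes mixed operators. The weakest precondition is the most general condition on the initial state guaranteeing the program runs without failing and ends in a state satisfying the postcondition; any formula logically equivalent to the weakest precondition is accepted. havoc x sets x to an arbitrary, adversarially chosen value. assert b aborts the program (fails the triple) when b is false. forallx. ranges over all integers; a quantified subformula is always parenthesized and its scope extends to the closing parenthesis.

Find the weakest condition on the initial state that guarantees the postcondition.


Working backward. After the program, the postcondition j + r + 2 = v or (not (3*r <= -6)) must hold; in canonical form it is j + r = v - 2 or (not (3*r <= -6)).
Before c := r + 7: j + r = v - 2 or (not (3*r <= -6))
Before havoc u: j + r = v - 2 or (not (3*r <= -6))
Before assert r + 3*v + 1 >= r: 3*v >= -1 and (j + r = v - 2 or (not (3*r <= -6)))
Answer: WP = 3*v >= -1 and (j + r = v - 2 or (not (3*r <= -6)))


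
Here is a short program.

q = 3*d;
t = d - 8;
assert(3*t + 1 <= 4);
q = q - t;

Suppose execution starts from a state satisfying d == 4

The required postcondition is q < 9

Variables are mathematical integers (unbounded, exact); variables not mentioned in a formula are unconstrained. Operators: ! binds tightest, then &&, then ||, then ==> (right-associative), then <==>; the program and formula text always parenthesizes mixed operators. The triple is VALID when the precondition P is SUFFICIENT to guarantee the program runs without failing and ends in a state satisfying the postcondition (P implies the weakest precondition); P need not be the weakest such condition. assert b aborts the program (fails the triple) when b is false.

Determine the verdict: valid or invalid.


Working backward. After the program, q < 9 must hold.
Before q := q - t: q < t + 9
Before assert 3*t + 1 <= 4: 3*t <= 3 && q < t + 9
Before t := d - 8: 3*d <= 27 && q < d + 1
Before q := 3*d: 3*d <= 27 && 2*d < 1
The weakest precondition is 3*d <= 27 && 2*d < 1.
Check whether d == 4 implies it.
Countermodel: at the initial state d = 4, the precondition holds but the weakest precondition fails.
Answer: invalid


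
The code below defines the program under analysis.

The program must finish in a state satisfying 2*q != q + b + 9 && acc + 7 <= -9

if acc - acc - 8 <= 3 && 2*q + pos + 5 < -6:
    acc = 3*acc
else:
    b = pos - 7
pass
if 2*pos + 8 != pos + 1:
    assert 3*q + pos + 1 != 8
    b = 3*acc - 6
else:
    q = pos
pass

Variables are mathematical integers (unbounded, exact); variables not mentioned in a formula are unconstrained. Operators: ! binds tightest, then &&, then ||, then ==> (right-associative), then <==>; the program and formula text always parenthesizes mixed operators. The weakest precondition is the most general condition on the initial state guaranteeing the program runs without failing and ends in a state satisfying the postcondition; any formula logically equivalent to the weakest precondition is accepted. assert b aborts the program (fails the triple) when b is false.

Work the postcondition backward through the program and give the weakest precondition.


Working backward. After the program, the postcondition 2*q != q + b + 9 && acc + 7 <= -9 must hold; in canonical form it is q != b + 9 && acc <= -16.
Before skip: q != b + 9 && acc <= -16
Then branch requires pos + 3*q != 7 && q != 3*acc + 3 && acc <= -16; else branch requires pos != b + 9 && acc <= -16.
Before the if: (pos != -7 ==> (pos + 3*q != 7 && q != 3*acc + 3 && acc <= -16)) && ((!(pos != -7)) ==> (pos != b + 9 && acc <= -16))
Before skip: (pos != -7 ==> (pos + 3*q != 7 && q != 3*acc + 3 && acc <= -16)) && ((!(pos != -7)) ==> (pos != b + 9 && acc <= -16))
Then branch requires (pos != -7 ==> (pos + 3*q != 7 && q != 9*acc + 3 && 3*acc <= -16)) && ((!(pos != -7)) ==> (pos != b + 9 && 3*acc <= -16)); else branch requires (pos != -7 ==> (pos + 3*q != 7 && q != 3*acc + 3 && acc <= -16)) && ((!(pos != -7)) ==> acc <= -16).
Before the if: (pos + 2*q < -11 ==> ((pos != -7 ==> (pos + 3*q != 7 && q != 9*acc + 3 && 3*acc <= -16)) && ((!(pos != -7)) ==> (pos != b + 9 && 3*acc <= -16)))) && ((!(pos + 2*q < -11)) ==> ((pos != -7 ==> (pos + 3*q != 7 && q != 3*acc + 3 && acc <= -16)) && ((!(pos != -7)) ==> acc <= -16)))
Answer: WP = (pos + 2*q < -11 ==> ((pos != -7 ==> (pos + 3*q != 7 && q != 9*acc + 3 && 3*acc <= -16)) && ((!(pos != -7)) ==> (pos != b + 9 && 3*acc <= -16)))) && ((!(pos + 2*q < -11)) ==> ((pos != -7 ==> (pos + 3*q != 7 && q != 3*acc + 3 && acc <= -16)) && ((!(pos != -7)) ==> acc <= -16)))


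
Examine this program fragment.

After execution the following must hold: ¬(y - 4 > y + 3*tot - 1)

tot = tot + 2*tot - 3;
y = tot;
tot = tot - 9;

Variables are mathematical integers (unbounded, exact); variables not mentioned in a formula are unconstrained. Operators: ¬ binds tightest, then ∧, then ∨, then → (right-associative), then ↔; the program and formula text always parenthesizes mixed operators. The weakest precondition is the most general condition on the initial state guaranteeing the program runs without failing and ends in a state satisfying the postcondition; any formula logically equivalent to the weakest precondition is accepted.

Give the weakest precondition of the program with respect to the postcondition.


Working backward. After the program, the postcondition ¬(y - 4 > y + 3*tot - 1) must hold; in canonical form it is ¬(3*tot < -3).
Before tot := tot - 9: ¬(3*tot < 24)
Before y := tot: ¬(3*tot < 24)
Before tot := tot + 2*tot - 3: ¬(9*tot < 33)
Answer: WP = ¬(9*tot < 33)


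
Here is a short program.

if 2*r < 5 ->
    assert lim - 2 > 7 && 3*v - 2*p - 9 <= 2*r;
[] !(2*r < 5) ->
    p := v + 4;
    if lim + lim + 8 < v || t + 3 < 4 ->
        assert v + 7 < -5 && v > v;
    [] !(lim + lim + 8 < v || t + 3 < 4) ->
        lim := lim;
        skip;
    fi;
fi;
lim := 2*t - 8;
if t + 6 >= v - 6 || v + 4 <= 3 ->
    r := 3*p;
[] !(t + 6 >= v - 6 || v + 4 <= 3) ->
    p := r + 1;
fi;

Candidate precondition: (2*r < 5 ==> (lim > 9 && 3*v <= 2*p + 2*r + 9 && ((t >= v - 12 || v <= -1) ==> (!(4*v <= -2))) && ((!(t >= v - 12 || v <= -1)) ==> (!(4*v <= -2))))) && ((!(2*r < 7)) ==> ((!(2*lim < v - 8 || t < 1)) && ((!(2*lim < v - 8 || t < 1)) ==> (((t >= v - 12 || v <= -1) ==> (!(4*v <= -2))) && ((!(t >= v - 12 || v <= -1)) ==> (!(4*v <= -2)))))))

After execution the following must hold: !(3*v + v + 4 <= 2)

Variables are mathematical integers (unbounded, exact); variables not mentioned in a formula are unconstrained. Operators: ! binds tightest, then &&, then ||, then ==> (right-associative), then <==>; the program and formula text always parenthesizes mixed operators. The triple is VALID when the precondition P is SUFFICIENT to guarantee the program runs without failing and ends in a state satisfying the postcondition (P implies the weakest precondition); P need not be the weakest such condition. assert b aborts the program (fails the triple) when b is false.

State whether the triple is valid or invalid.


Working backward. After the program, the postcondition !(3*v + v + 4 <= 2) must hold; in canonical form it is !(4*v <= -2).
Then branch requires !(4*v <= -2); else branch requires !(4*v <= -2).
Before the if: ((t >= v - 12 || v <= -1) ==> (!(4*v <= -2))) && ((!(t >= v - 12 || v <= -1)) ==> (!(4*v <= -2)))
Before lim := 2*t - 8: ((t >= v - 12 || v <= -1) ==> (!(4*v <= -2))) && ((!(t >= v - 12 || v <= -1)) ==> (!(4*v <= -2)))
Then branch requires lim > 9 && 3*v <= 2*p + 2*r + 9 && ((t >= v - 12 || v <= -1) ==> (!(4*v <= -2))) && ((!(t >= v - 12 || v <= -1)) ==> (!(4*v <= -2))); else branch requires (!(2*lim < v - 8 || t < 1)) && ((!(2*lim < v - 8 || t < 1)) ==> (((t >= v - 12 || v <= -1) ==> (!(4*v <= -2))) && ((!(t >= v - 12 || v <= -1)) ==> (!(4*v <= -2))))).
Before the if: (2*r < 5 ==> (lim > 9 && 3*v <= 2*p + 2*r + 9 && ((t >= v - 12 || v <= -1) ==> (!(4*v <= -2))) && ((!(t >= v - 12 || v <= -1)) ==> (!(4*v <= -2))))) && ((!(2*r < 5)) ==> ((!(2*lim < v - 8 || t < 1)) && ((!(2*lim < v - 8 || t < 1)) ==> (((t >= v - 12 || v <= -1) ==> (!(4*v <= -2))) && ((!(t >= v - 12 || v <= -1)) ==> (!(4*v <= -2)))))))
The weakest precondition is (2*r < 5 ==> (lim > 9 && 3*v <= 2*p + 2*r + 9 && ((t >= v - 12 || v <= -1) ==> (!(4*v <= -2))) && ((!(t >= v - 12 || v <= -1)) ==> (!(4*v <= -2))))) && ((!(2*r < 5)) ==> ((!(2*lim < v - 8 || t < 1)) && ((!(2*lim < v - 8 || t < 1)) ==> (((t >= v - 12 || v <= -1) ==> (!(4*v <= -2))) && ((!(t >= v - 12 || v <= -1)) ==> (!(4*v <= -2))))))).
Check whether (2*r < 5 ==> (lim > 9 && 3*v <= 2*p + 2*r + 9 && ((t >= v - 12 || v <= -1) ==> (!(4*v <= -2))) && ((!(t >= v - 12 || v <= -1)) ==> (!(4*v <= -2))))) && ((!(2*r < 7)) ==> ((!(2*lim < v - 8 || t < 1)) && ((!(2*lim < v - 8 || t < 1)) ==> (((t >= v - 12 || v <= -1) ==> (!(4*v <= -2))) && ((!(t >= v - 12 || v <= -1)) ==> (!(4*v <= -2))))))) implies it.
Countermodel: at the initial state lim = -4, p = 0, r = 3, t = 1, v = 1, the precondition holds but the weakest precondition fails.
Answer: invalid
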